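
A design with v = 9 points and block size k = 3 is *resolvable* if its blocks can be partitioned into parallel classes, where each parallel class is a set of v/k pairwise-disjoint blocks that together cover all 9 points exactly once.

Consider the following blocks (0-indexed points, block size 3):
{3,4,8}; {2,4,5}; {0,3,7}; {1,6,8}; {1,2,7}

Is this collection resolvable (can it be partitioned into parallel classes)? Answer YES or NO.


v = 9, block size k = 3, number of blocks = 5.
For resolvability, blocks must partition into parallel classes of size v/k = 3.
Total blocks must therefore be a multiple of 3: 5 = 3·1 + 2 ⇒ not divisible ✗.
Resolvable? NO.

NO


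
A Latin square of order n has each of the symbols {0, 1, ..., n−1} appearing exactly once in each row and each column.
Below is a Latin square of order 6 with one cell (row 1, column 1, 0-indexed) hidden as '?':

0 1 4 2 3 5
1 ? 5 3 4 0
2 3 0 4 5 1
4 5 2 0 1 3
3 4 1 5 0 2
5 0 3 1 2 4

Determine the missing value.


Row 1 contains symbols [0, 1, 3, 4, 5] — missing [2].
Column 1 contains symbols [0, 1, 3, 4, 5] — missing [2].
The missing symbol must appear in both missing sets; intersection = [2].
Therefore the hidden value is 2.

Missing value = 2.


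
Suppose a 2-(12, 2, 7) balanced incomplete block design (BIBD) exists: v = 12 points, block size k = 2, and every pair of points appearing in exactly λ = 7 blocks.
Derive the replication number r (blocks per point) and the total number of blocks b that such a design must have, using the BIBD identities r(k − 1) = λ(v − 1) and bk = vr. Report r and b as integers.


Any 2-(v, k, λ) BIBD satisfies two necessary conditions:
  (i)  Each point sits in r blocks, and counting incidences through any fixed point gives r(k − 1) = λ(v − 1), so r = λ(v − 1)/(k − 1).
  (ii) Total incidences bk = vr, so b = vr/k.
Step 1: r = λ(v − 1)/(k − 1) = 7·(12 − 1)/(2 − 1) = 7·11/1 = 77/1 = 77.
Step 2: b = vr/k = 12·77/2 = 924/2 = 462.
Check integrality: r = 77 ∈ Z ✓, b = 462 ∈ Z ✓.
(These identities are necessary conditions: they determine r and b for any design with these parameters, but do not by themselves prove that one exists.)

r = 77, b = 462.


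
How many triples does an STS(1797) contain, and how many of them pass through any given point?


An STS(v) is a 2-(v, 3, 1) BIBD: block size k = 3, λ = 1.
Replication: r(k − 1) = λ(v − 1) ⇒ r·2 = 1797 − 1 = 1796 ⇒ r = 898.
Block count: b = v(v − 1)/6 = 1797·1796/6 = 3227412/6 = 537902.

r = 898, b = 537902.


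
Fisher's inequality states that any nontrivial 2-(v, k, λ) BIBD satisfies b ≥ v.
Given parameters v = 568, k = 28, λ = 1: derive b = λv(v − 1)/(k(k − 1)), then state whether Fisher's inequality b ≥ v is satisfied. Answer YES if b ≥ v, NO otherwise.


b = λv(v − 1)/(k(k − 1)) = 1·568·567/(28·27) = 322056/756 = 426.
Compare with v = 568: b < v, so Fisher's inequality fails.

NO


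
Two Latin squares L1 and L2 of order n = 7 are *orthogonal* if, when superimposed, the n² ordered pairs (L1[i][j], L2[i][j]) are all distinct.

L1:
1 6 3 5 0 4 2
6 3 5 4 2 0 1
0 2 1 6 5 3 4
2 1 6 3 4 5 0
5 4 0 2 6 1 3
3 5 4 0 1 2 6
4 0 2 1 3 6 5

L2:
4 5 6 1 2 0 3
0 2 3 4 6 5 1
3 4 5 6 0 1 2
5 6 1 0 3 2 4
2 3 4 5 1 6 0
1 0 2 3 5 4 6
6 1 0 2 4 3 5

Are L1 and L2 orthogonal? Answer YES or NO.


Form the n² = 49 superimposed pairs (L1[i][j], L2[i][j]), row by row (rows and columns indexed from 0):
row 0: (1,4) (6,5) (3,6) (5,1) (0,2) (4,0) (2,3)
row 1: (6,0) (3,2) (5,3) (4,4) (2,6) (0,5) (1,1)
row 2: (0,3) (2,4) (1,5) (6,6) (5,0) (3,1) (4,2)
row 3: (2,5) (1,6) (6,1) (3,0) (4,3) (5,2) (0,4)
row 4: (5,2) (4,3) (0,4) (2,5) (6,1) (1,6) (3,0)
row 5: (3,1) (5,0) (4,2) (0,3) (1,5) (2,4) (6,6)
row 6: (4,6) (0,1) (2,0) (1,2) (3,4) (6,3) (5,5)
Orthogonality requires all 49 pairs distinct.
But the pair (5,2) repeats: cell (3,5) has L1 = 5, L2 = 2, and cell (4,0) has L1 = 5, L2 = 2.
A repeated pair means some other pair never occurs (only 35 distinct pairs out of 49), so the squares are not orthogonal.
Conclusion: NO.

NO


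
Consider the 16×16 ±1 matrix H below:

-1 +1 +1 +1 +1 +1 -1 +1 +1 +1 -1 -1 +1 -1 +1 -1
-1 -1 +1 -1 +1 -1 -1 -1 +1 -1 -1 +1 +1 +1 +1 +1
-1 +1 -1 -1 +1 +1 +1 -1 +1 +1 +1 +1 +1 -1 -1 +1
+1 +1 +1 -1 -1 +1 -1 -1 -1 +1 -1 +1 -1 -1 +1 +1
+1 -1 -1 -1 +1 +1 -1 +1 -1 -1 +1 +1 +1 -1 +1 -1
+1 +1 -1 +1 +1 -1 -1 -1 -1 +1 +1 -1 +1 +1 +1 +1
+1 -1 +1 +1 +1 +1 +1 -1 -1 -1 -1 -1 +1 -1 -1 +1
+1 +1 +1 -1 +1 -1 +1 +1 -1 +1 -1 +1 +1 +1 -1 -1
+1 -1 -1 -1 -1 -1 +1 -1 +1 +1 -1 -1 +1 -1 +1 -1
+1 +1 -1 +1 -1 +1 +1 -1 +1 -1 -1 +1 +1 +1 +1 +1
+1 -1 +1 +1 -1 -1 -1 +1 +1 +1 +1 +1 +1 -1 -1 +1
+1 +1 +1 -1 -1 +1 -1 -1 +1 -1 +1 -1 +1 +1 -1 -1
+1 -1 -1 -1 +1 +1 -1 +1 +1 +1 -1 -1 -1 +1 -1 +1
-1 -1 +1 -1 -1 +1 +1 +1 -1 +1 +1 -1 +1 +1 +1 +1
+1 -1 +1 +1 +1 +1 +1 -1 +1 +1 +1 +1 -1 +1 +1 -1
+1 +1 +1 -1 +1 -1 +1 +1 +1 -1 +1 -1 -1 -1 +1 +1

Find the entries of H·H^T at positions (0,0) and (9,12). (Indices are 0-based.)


Row 0 of H: [-1, 1, 1, 1, 1, 1, -1, 1, 1, 1, -1, -1, 1, -1, 1, -1].
Row 9 of H: [1, 1, -1, 1, -1, 1, 1, -1, 1, -1, -1, 1, 1, 1, 1, 1].
Row 12 of H: [1, -1, -1, -1, 1, 1, -1, 1, 1, 1, -1, -1, -1, 1, -1, 1].
(H·H^T)[0][0] = Σ_j H[0][j]·H[0][j] = (-1)² + (1)² + (1)² + (1)² + (1)² + (1)² + (-1)² + (1)² + (1)² + (1)² + (-1)² + (-1)² + (1)² + (-1)² + (1)² + (-1)² = 1 + 1 + 1 + 1 + 1 + 1 + 1 + 1 + 1 + 1 + 1 + 1 + 1 + 1 + 1 + 1 = 16.
(H·H^T)[9][12] = Σ_j H[9][j]·H[12][j] = (1)·(1) + (1)·(-1) + (-1)·(-1) + (1)·(-1) + (-1)·(1) + (1)·(1) + (1)·(-1) + (-1)·(1) + (1)·(1) + (-1)·(1) + (-1)·(-1) + (1)·(-1) + (1)·(-1) + (1)·(1) + (1)·(-1) + (1)·(1) = 1 + -1 + 1 + -1 + -1 + 1 + -1 + -1 + 1 + -1 + 1 + -1 + -1 + 1 + -1 + 1 = -2.
Rows 9 and 12 are not orthogonal (dot product = -2 ≠ 0), so H is not a Hadamard matrix.

(0,0) entry = 16; (9,12) entry = -2.


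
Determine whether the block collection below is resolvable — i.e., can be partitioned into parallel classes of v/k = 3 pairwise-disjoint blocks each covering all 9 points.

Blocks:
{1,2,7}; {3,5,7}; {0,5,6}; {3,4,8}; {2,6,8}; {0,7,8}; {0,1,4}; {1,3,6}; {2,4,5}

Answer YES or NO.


v = 9, block size k = 3, number of blocks = 9.
For resolvability, blocks must partition into parallel classes of size v/k = 3.
Total blocks must therefore be a multiple of 3: 9 = 3·3 + 0 ⇒ divisible ✓.
Greedy packing gives 3 candidate class(es). Each should be a full parallel class (size 3, covers all 9 points).
  Class 1 (3 blocks): {1,2,7}; {0,5,6}; {3,4,8}. Points covered: [0, 1, 2, 3, 4, 5, 6, 7, 8].
  Class 2 (3 blocks): {3,5,7}; {2,6,8}; {0,1,4}. Points covered: [0, 1, 2, 3, 4, 5, 6, 7, 8].
  Class 3 (3 blocks): {0,7,8}; {1,3,6}; {2,4,5}. Points covered: [0, 1, 2, 3, 4, 5, 6, 7, 8].
All classes full (size 3)? YES. All classes cover every point? YES.
Resolvable? YES.

YES


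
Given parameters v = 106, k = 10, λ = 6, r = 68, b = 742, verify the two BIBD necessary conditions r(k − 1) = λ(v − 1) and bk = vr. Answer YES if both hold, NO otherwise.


Condition (i): r(k − 1) = 68·9 = 612; λ(v − 1) = 6·105 = 630. Match? NO.
Condition (ii): bk = 742·10 = 7420; vr = 106·68 = 7208. Match? NO.
Both conditions hold? NO.

NO


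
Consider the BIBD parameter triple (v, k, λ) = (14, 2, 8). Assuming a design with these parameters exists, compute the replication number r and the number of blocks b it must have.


Any 2-(v, k, λ) BIBD satisfies two necessary conditions:
  (i)  Each point sits in r blocks, and counting incidences through any fixed point gives r(k − 1) = λ(v − 1), so r = λ(v − 1)/(k − 1).
  (ii) Total incidences bk = vr, so b = vr/k.
Step 1: r = λ(v − 1)/(k − 1) = 8·(14 − 1)/(2 − 1) = 8·13/1 = 104/1 = 104.
Step 2: b = vr/k = 14·104/2 = 1456/2 = 728.
Check integrality: r = 104 ∈ Z ✓, b = 728 ∈ Z ✓.
(These identities are necessary conditions: they determine r and b for any design with these parameters, but do not by themselves prove that one exists.)

r = 104, b = 728.


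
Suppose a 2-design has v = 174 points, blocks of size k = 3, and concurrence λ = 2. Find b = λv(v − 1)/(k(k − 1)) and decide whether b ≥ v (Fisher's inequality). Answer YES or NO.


b = λv(v − 1)/(k(k − 1)) = 2·174·173/(3·2) = 60204/6 = 10034.
Compare with v = 174: b ≥ v, so Fisher's inequality holds.

YES


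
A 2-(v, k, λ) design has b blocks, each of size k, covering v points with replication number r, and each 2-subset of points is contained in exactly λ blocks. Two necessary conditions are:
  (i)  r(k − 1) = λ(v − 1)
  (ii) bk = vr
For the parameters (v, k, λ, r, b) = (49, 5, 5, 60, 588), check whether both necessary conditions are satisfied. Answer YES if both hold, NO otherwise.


Condition (i): r(k − 1) = 60·4 = 240; λ(v − 1) = 5·48 = 240. Match? YES.
Condition (ii): bk = 588·5 = 2940; vr = 49·60 = 2940. Match? YES.
Both conditions hold? YES.

YES


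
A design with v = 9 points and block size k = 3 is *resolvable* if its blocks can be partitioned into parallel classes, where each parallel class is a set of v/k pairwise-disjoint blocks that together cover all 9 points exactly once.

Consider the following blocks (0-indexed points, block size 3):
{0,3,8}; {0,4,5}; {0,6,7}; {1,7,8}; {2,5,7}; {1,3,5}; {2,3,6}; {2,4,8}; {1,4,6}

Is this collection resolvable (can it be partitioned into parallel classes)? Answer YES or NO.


v = 9, block size k = 3, number of blocks = 9.
For resolvability, blocks must partition into parallel classes of size v/k = 3.
Total blocks must therefore be a multiple of 3: 9 = 3·3 + 0 ⇒ divisible ✓.
Greedy packing gives 3 candidate class(es). Each should be a full parallel class (size 3, covers all 9 points).
  Class 1 (3 blocks): {0,3,8}; {2,5,7}; {1,4,6}. Points covered: [0, 1, 2, 3, 4, 5, 6, 7, 8].
  Class 2 (3 blocks): {0,4,5}; {1,7,8}; {2,3,6}. Points covered: [0, 1, 2, 3, 4, 5, 6, 7, 8].
  Class 3 (3 blocks): {0,6,7}; {1,3,5}; {2,4,8}. Points covered: [0, 1, 2, 3, 4, 5, 6, 7, 8].
All classes full (size 3)? YES. All classes cover every point? YES.
Resolvable? YES.

YES


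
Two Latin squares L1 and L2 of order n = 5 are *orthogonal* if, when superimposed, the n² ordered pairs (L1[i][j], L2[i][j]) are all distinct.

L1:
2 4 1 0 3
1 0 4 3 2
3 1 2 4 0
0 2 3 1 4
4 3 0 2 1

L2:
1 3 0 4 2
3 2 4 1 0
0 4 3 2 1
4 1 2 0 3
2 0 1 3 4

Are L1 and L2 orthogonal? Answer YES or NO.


Form the n² = 25 superimposed pairs (L1[i][j], L2[i][j]), row by row (rows and columns indexed from 0):
row 0: (2,1) (4,3) (1,0) (0,4) (3,2)
row 1: (1,3) (0,2) (4,4) (3,1) (2,0)
row 2: (3,0) (1,4) (2,3) (4,2) (0,1)
row 3: (0,4) (2,1) (3,2) (1,0) (4,3)
row 4: (4,2) (3,0) (0,1) (2,3) (1,4)
Orthogonality requires all 25 pairs distinct.
But the pair (0,4) repeats: cell (0,3) has L1 = 0, L2 = 4, and cell (3,0) has L1 = 0, L2 = 4.
A repeated pair means some other pair never occurs (only 15 distinct pairs out of 25), so the squares are not orthogonal.
Conclusion: NO.

NO


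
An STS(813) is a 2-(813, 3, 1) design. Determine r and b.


An STS(v) is a 2-(v, 3, 1) BIBD: block size k = 3, λ = 1.
Replication: r(k − 1) = λ(v − 1) ⇒ r·2 = 813 − 1 = 812 ⇒ r = 406.
Block count: bk = vr ⇒ b·3 = 813·406 = 330078 ⇒ b = 110026.
(Check via b = v(v − 1)/6 = 813·812/6 = 660156/6 = 110026.)

r = 406, b = 110026.


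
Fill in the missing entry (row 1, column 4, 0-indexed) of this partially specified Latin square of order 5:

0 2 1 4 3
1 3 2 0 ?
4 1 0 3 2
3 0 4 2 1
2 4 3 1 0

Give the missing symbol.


Row 1 contains symbols [0, 1, 2, 3] — missing [4].
Column 4 contains symbols [0, 1, 2, 3] — missing [4].
The missing symbol must appear in both missing sets; intersection = [4].
Therefore the hidden value is 4.

Missing value = 4.


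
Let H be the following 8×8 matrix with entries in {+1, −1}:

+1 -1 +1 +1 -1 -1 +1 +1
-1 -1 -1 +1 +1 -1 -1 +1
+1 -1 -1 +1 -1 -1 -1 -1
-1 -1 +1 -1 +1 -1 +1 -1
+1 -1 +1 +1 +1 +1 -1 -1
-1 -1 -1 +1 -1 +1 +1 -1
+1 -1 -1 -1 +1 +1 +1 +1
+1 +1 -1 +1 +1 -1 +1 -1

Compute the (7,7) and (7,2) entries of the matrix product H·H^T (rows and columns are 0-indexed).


Row 2 of H: [1, -1, -1, 1, -1, -1, -1, -1].
Row 7 of H: [1, 1, -1, 1, 1, -1, 1, -1].
(H·H^T)[7][7] = Σ_j H[7][j]·H[7][j] = (1)² + (1)² + (-1)² + (1)² + (1)² + (-1)² + (1)² + (-1)² = 1 + 1 + 1 + 1 + 1 + 1 + 1 + 1 = 8.
(H·H^T)[7][2] = Σ_j H[7][j]·H[2][j] = (1)·(1) + (1)·(-1) + (-1)·(-1) + (1)·(1) + (1)·(-1) + (-1)·(-1) + (1)·(-1) + (-1)·(-1) = 1 + -1 + 1 + 1 + -1 + 1 + -1 + 1 = 2.
Rows 7 and 2 are not orthogonal (dot product = 2 ≠ 0), so H is not a Hadamard matrix.

(7,7) entry = 8; (7,2) entry = 2.


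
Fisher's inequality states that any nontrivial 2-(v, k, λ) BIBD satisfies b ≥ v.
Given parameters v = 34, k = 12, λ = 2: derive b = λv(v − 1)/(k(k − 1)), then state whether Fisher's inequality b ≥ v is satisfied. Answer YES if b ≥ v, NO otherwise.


b = λv(v − 1)/(k(k − 1)) = 2·34·33/(12·11) = 2244/132 = 17.
Compare with v = 34: b < v, so Fisher's inequality fails.

NO


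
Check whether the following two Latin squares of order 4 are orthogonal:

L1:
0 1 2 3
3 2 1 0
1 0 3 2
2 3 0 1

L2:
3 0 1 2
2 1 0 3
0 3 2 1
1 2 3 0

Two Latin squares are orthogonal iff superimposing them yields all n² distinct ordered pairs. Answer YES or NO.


Form the n² = 16 superimposed pairs (L1[i][j], L2[i][j]), row by row (rows and columns indexed from 0):
row 0: (0,3) (1,0) (2,1) (3,2)
row 1: (3,2) (2,1) (1,0) (0,3)
row 2: (1,0) (0,3) (3,2) (2,1)
row 3: (2,1) (3,2) (0,3) (1,0)
Orthogonality requires all 16 pairs distinct.
But the pair (3,2) repeats: cell (0,3) has L1 = 3, L2 = 2, and cell (1,0) has L1 = 3, L2 = 2.
A repeated pair means some other pair never occurs (only 4 distinct pairs out of 16), so the squares are not orthogonal.
Conclusion: NO.

NO


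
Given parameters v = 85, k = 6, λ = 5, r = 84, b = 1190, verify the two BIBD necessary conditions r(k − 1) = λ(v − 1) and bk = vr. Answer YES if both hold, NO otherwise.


Condition (i): r(k − 1) = 84·5 = 420; λ(v − 1) = 5·84 = 420. Match? YES.
Condition (ii): bk = 1190·6 = 7140; vr = 85·84 = 7140. Match? YES.
Both conditions hold? YES.

YES


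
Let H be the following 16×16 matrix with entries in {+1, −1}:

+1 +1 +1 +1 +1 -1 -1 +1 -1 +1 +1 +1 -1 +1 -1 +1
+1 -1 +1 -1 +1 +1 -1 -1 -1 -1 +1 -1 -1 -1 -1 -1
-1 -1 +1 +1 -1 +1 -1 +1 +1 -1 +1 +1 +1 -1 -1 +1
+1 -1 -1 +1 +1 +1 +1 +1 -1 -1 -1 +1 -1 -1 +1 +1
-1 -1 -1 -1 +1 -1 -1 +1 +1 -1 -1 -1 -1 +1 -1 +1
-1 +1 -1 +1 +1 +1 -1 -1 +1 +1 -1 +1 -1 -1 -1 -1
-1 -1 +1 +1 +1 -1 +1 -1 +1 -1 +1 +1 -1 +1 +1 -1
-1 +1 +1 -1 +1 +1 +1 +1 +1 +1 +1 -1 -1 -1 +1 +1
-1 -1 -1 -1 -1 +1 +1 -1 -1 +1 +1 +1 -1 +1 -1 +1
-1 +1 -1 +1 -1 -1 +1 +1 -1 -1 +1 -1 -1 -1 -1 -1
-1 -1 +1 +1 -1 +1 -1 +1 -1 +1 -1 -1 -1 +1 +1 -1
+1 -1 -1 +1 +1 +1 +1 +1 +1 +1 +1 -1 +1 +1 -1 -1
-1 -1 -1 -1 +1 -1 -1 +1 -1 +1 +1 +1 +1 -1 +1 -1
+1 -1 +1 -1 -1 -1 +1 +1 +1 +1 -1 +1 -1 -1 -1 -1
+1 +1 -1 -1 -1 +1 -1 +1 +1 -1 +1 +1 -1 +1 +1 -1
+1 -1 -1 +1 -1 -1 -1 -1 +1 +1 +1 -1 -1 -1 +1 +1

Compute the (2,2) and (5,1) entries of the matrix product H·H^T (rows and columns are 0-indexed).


Row 1 of H: [1, -1, 1, -1, 1, 1, -1, -1, -1, -1, 1, -1, -1, -1, -1, -1].
Row 2 of H: [-1, -1, 1, 1, -1, 1, -1, 1, 1, -1, 1, 1, 1, -1, -1, 1].
Row 5 of H: [-1, 1, -1, 1, 1, 1, -1, -1, 1, 1, -1, 1, -1, -1, -1, -1].
(H·H^T)[2][2] = Σ_j H[2][j]·H[2][j] = (-1)² + (-1)² + (1)² + (1)² + (-1)² + (1)² + (-1)² + (1)² + (1)² + (-1)² + (1)² + (1)² + (1)² + (-1)² + (-1)² + (1)² = 1 + 1 + 1 + 1 + 1 + 1 + 1 + 1 + 1 + 1 + 1 + 1 + 1 + 1 + 1 + 1 = 16.
(H·H^T)[5][1] = Σ_j H[5][j]·H[1][j] = (-1)·(1) + (1)·(-1) + (-1)·(1) + (1)·(-1) + (1)·(1) + (1)·(1) + (-1)·(-1) + (-1)·(-1) + (1)·(-1) + (1)·(-1) + (-1)·(1) + (1)·(-1) + (-1)·(-1) + (-1)·(-1) + (-1)·(-1) + (-1)·(-1) = -1 + -1 + -1 + -1 + 1 + 1 + 1 + 1 + -1 + -1 + -1 + -1 + 1 + 1 + 1 + 1 = 0.
So rows 5 and 1 are orthogonal; the diagonal entry equals n = 16.

(2,2) entry = 16; (5,1) entry = 0.


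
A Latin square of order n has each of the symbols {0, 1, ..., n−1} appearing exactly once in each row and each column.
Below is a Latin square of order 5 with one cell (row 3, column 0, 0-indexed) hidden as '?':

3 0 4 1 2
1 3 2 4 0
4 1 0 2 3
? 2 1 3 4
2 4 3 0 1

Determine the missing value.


Row 3 contains symbols [1, 2, 3, 4] — missing [0].
Column 0 contains symbols [1, 2, 3, 4] — missing [0].
The missing symbol must appear in both missing sets; intersection = [0].
Therefore the hidden value is 0.

Missing value = 0.


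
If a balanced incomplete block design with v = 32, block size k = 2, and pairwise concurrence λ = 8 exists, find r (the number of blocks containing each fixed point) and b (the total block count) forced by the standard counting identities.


Any 2-(v, k, λ) BIBD satisfies two necessary conditions:
  (i)  Each point sits in r blocks, and counting incidences through any fixed point gives r(k − 1) = λ(v − 1), so r = λ(v − 1)/(k − 1).
  (ii) Total incidences bk = vr, so b = vr/k.
Step 1: r = λ(v − 1)/(k − 1) = 8·(32 − 1)/(2 − 1) = 8·31/1 = 248/1 = 248.
Step 2: b = vr/k = 32·248/2 = 7936/2 = 3968.
Check integrality: r = 248 ∈ Z ✓, b = 3968 ∈ Z ✓.
(These identities are necessary conditions: they determine r and b for any design with these parameters, but do not by themselves prove that one exists.)

r = 248, b = 3968.


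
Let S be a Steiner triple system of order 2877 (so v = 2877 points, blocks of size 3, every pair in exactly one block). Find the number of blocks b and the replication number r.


An STS(v) is a 2-(v, 3, 1) BIBD: block size k = 3, λ = 1.
Replication: r(k − 1) = λ(v − 1) ⇒ r·2 = 2877 − 1 = 2876 ⇒ r = 1438.
Block count: b = v(v − 1)/6 = 2877·2876/6 = 8274252/6 = 1379042.
(Check via bk = vr: 1379042·3 = 4137126 = 2877·1438 = 4137126 ✓.)

r = 1438, b = 1379042.


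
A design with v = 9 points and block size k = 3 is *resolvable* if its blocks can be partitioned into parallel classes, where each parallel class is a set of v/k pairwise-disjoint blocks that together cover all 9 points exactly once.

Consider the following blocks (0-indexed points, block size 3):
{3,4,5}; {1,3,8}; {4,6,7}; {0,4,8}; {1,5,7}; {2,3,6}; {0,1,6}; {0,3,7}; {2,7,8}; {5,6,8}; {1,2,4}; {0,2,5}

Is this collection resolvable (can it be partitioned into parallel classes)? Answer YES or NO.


v = 9, block size k = 3, number of blocks = 12.
For resolvability, blocks must partition into parallel classes of size v/k = 3.
Total blocks must therefore be a multiple of 3: 12 = 3·4 + 0 ⇒ divisible ✓.
Greedy packing gives 4 candidate class(es). Each should be a full parallel class (size 3, covers all 9 points).
  Class 1 (3 blocks): {3,4,5}; {0,1,6}; {2,7,8}. Points covered: [0, 1, 2, 3, 4, 5, 6, 7, 8].
  Class 2 (3 blocks): {1,3,8}; {4,6,7}; {0,2,5}. Points covered: [0, 1, 2, 3, 4, 5, 6, 7, 8].
  Class 3 (3 blocks): {0,4,8}; {1,5,7}; {2,3,6}. Points covered: [0, 1, 2, 3, 4, 5, 6, 7, 8].
  Class 4 (3 blocks): {0,3,7}; {5,6,8}; {1,2,4}. Points covered: [0, 1, 2, 3, 4, 5, 6, 7, 8].
All classes full (size 3)? YES. All classes cover every point? YES.
Resolvable? YES.

YES


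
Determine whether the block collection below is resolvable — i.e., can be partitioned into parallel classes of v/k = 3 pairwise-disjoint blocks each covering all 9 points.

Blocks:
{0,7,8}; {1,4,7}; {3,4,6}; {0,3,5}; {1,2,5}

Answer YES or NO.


v = 9, block size k = 3, number of blocks = 5.
For resolvability, blocks must partition into parallel classes of size v/k = 3.
Total blocks must therefore be a multiple of 3: 5 = 3·1 + 2 ⇒ not divisible ✗.
Resolvable? NO.

NO


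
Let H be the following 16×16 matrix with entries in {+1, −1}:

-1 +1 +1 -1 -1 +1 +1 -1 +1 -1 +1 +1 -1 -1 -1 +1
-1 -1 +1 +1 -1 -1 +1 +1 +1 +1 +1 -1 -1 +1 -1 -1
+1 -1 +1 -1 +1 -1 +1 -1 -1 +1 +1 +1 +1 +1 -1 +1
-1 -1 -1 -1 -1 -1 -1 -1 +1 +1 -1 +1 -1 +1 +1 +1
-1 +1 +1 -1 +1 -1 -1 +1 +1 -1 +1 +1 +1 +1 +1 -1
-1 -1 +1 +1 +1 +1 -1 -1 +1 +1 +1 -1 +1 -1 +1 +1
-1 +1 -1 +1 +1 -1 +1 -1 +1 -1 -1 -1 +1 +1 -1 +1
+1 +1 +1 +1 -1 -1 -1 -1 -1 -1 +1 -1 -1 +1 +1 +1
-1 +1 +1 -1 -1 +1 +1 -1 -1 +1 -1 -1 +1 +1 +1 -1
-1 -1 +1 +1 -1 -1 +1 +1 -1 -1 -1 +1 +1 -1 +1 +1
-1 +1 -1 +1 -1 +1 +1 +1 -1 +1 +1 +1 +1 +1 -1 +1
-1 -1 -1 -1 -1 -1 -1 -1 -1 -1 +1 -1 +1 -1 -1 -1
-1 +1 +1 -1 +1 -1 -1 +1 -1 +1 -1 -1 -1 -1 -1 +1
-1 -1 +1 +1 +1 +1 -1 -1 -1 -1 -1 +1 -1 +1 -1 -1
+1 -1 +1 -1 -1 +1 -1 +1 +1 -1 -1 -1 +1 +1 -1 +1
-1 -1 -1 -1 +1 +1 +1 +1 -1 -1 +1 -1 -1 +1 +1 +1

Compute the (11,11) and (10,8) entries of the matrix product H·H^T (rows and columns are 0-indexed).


Row 8 of H: [-1, 1, 1, -1, -1, 1, 1, -1, -1, 1, -1, -1, 1, 1, 1, -1].
Row 10 of H: [-1, 1, -1, 1, -1, 1, 1, 1, -1, 1, 1, 1, 1, 1, -1, 1].
Row 11 of H: [-1, -1, -1, -1, -1, -1, -1, -1, -1, -1, 1, -1, 1, -1, -1, -1].
(H·H^T)[11][11] = Σ_j H[11][j]·H[11][j] = (-1)² + (-1)² + (-1)² + (-1)² + (-1)² + (-1)² + (-1)² + (-1)² + (-1)² + (-1)² + (1)² + (-1)² + (1)² + (-1)² + (-1)² + (-1)² = 1 + 1 + 1 + 1 + 1 + 1 + 1 + 1 + 1 + 1 + 1 + 1 + 1 + 1 + 1 + 1 = 16.
(H·H^T)[10][8] = Σ_j H[10][j]·H[8][j] = (-1)·(-1) + (1)·(1) + (-1)·(1) + (1)·(-1) + (-1)·(-1) + (1)·(1) + (1)·(1) + (1)·(-1) + (-1)·(-1) + (1)·(1) + (1)·(-1) + (1)·(-1) + (1)·(1) + (1)·(1) + (-1)·(1) + (1)·(-1) = 1 + 1 + -1 + -1 + 1 + 1 + 1 + -1 + 1 + 1 + -1 + -1 + 1 + 1 + -1 + -1 = 2.
Rows 10 and 8 are not orthogonal (dot product = 2 ≠ 0), so H is not a Hadamard matrix.

(11,11) entry = 16; (10,8) entry = 2.


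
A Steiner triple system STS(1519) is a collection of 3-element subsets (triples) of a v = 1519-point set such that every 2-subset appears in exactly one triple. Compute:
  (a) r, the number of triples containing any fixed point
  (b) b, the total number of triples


An STS(v) is a 2-(v, 3, 1) BIBD: block size k = 3, λ = 1.
Replication: r(k − 1) = λ(v − 1) ⇒ r·2 = 1519 − 1 = 1518 ⇒ r = 759.
Block count: b = v(v − 1)/6 = 1519·1518/6 = 2305842/6 = 384307.

r = 759, b = 384307.


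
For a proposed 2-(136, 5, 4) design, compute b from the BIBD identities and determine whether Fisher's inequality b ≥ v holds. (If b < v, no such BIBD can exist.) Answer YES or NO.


b = λv(v − 1)/(k(k − 1)) = 4·136·135/(5·4) = 73440/20 = 3672.
Compare with v = 136: b ≥ v, so Fisher's inequality holds.

YES


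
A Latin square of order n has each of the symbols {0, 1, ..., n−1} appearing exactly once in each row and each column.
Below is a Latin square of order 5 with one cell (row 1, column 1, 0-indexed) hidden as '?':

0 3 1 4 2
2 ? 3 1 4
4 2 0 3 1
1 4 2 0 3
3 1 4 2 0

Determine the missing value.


Row 1 contains symbols [1, 2, 3, 4] — missing [0].
Column 1 contains symbols [1, 2, 3, 4] — missing [0].
The missing symbol must appear in both missing sets; intersection = [0].
Therefore the hidden value is 0.

Missing value = 0.


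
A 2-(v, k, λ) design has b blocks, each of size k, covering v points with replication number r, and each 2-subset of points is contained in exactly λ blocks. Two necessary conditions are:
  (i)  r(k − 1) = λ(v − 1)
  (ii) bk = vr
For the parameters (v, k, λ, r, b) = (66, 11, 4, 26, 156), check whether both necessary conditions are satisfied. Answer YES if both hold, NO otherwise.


Condition (i): r(k − 1) = 26·10 = 260; λ(v − 1) = 4·65 = 260. Match? YES.
Condition (ii): bk = 156·11 = 1716; vr = 66·26 = 1716. Match? YES.
Both conditions hold? YES.

YES


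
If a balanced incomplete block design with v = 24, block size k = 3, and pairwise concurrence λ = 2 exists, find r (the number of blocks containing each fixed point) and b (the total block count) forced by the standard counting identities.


Any 2-(v, k, λ) BIBD satisfies two necessary conditions:
  (i)  Each point sits in r blocks, and counting incidences through any fixed point gives r(k − 1) = λ(v − 1), so r = λ(v − 1)/(k − 1).
  (ii) Total incidences bk = vr, so b = vr/k.
Step 1: r = λ(v − 1)/(k − 1) = 2·(24 − 1)/(3 − 1) = 2·23/2 = 46/2 = 23.
Step 2: b = vr/k = 24·23/3 = 552/3 = 184.
Check integrality: r = 23 ∈ Z ✓, b = 184 ∈ Z ✓.
(These identities are necessary conditions: they determine r and b for any design with these parameters, but do not by themselves prove that one exists.)

r = 23, b = 184.


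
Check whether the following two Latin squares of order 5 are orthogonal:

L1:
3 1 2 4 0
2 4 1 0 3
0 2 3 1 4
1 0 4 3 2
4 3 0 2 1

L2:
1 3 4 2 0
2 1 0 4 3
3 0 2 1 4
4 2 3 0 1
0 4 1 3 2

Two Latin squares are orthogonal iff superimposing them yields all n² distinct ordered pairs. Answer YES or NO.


Form the n² = 25 superimposed pairs (L1[i][j], L2[i][j]), row by row (rows and columns indexed from 0):
row 0: (3,1) (1,3) (2,4) (4,2) (0,0)
row 1: (2,2) (4,1) (1,0) (0,4) (3,3)
row 2: (0,3) (2,0) (3,2) (1,1) (4,4)
row 3: (1,4) (0,2) (4,3) (3,0) (2,1)
row 4: (4,0) (3,4) (0,1) (2,3) (1,2)
Orthogonality requires all 25 pairs distinct.
Check by first coordinate: for each symbol s of L1, list the L2 entries in the n cells where L1 = s; they must all differ.
  L1 = 0: L2 entries (in reading order) 0, 4, 3, 2, 1 — all 5 distinct ✓
  L1 = 1: L2 entries (in reading order) 3, 0, 1, 4, 2 — all 5 distinct ✓
  L1 = 2: L2 entries (in reading order) 4, 2, 0, 1, 3 — all 5 distinct ✓
  L1 = 3: L2 entries (in reading order) 1, 3, 2, 0, 4 — all 5 distinct ✓
  L1 = 4: L2 entries (in reading order) 2, 1, 4, 3, 0 — all 5 distinct ✓
Every symbol of L1 meets every symbol of L2 exactly once, so all 25 pairs are distinct (25 of 25).
Conclusion: YES.

YES


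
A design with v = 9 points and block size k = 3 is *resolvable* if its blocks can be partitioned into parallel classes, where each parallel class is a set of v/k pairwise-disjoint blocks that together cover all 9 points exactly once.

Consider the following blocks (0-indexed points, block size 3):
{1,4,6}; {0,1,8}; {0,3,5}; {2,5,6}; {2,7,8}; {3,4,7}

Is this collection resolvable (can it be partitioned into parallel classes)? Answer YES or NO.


v = 9, block size k = 3, number of blocks = 6.
For resolvability, blocks must partition into parallel classes of size v/k = 3.
Total blocks must therefore be a multiple of 3: 6 = 3·2 + 0 ⇒ divisible ✓.
Greedy packing gives 2 candidate class(es). Each should be a full parallel class (size 3, covers all 9 points).
  Class 1 (3 blocks): {1,4,6}; {0,3,5}; {2,7,8}. Points covered: [0, 1, 2, 3, 4, 5, 6, 7, 8].
  Class 2 (3 blocks): {0,1,8}; {2,5,6}; {3,4,7}. Points covered: [0, 1, 2, 3, 4, 5, 6, 7, 8].
All classes full (size 3)? YES. All classes cover every point? YES.
Resolvable? YES.

YES


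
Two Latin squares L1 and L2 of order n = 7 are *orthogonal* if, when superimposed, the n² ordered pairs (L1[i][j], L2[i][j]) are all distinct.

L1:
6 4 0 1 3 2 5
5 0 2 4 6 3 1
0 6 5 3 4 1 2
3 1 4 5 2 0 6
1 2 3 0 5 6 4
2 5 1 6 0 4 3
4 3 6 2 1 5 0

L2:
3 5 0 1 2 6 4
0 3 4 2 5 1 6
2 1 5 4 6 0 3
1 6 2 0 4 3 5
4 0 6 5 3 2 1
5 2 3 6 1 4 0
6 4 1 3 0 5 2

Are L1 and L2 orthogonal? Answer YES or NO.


Form the n² = 49 superimposed pairs (L1[i][j], L2[i][j]), row by row (rows and columns indexed from 0):
row 0: (6,3) (4,5) (0,0) (1,1) (3,2) (2,6) (5,4)
row 1: (5,0) (0,3) (2,4) (4,2) (6,5) (3,1) (1,6)
row 2: (0,2) (6,1) (5,5) (3,4) (4,6) (1,0) (2,3)
row 3: (3,1) (1,6) (4,2) (5,0) (2,4) (0,3) (6,5)
row 4: (1,4) (2,0) (3,6) (0,5) (5,3) (6,2) (4,1)
row 5: (2,5) (5,2) (1,3) (6,6) (0,1) (4,4) (3,0)
row 6: (4,6) (3,4) (6,1) (2,3) (1,0) (5,5) (0,2)
Orthogonality requires all 49 pairs distinct.
But the pair (3,1) repeats: cell (1,5) has L1 = 3, L2 = 1, and cell (3,0) has L1 = 3, L2 = 1.
A repeated pair means some other pair never occurs (only 35 distinct pairs out of 49), so the squares are not orthogonal.
Conclusion: NO.

NO


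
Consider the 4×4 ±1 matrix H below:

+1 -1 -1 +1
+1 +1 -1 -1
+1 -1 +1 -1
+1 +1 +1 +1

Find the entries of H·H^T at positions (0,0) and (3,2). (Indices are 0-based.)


Row 0 of H: [1, -1, -1, 1].
Row 2 of H: [1, -1, 1, -1].
Row 3 of H: [1, 1, 1, 1].
(H·H^T)[0][0] = Σ_j H[0][j]·H[0][j] = (1)² + (-1)² + (-1)² + (1)² = 1 + 1 + 1 + 1 = 4.
(H·H^T)[3][2] = Σ_j H[3][j]·H[2][j] = (1)·(1) + (1)·(-1) + (1)·(1) + (1)·(-1) = 1 + -1 + 1 + -1 = 0.
So rows 3 and 2 are orthogonal; the diagonal entry equals n = 4.

(0,0) entry = 4; (3,2) entry = 0.


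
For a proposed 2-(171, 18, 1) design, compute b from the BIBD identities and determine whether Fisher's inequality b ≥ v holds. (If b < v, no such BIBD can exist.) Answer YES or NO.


r = λ(v − 1)/(k − 1) = 1·170/17 = 10.
b = vr/k = 171·10/18 = 95.
Fisher's inequality: b ≥ v ⇔ 95 ≥ 171? NO.

NO


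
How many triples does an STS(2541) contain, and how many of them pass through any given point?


An STS(v) is a 2-(v, 3, 1) BIBD: block size k = 3, λ = 1.
Replication: r(k − 1) = λ(v − 1) ⇒ r·2 = 2541 − 1 = 2540 ⇒ r = 1270.
Block count: bk = vr ⇒ b·3 = 2541·1270 = 3227070 ⇒ b = 1075690.

r = 1270, b = 1075690.


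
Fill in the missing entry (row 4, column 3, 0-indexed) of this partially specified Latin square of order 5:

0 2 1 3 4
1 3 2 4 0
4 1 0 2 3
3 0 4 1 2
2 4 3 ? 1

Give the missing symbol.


Row 4 contains symbols [1, 2, 3, 4] — missing [0].
Column 3 contains symbols [1, 2, 3, 4] — missing [0].
The missing symbol must appear in both missing sets; intersection = [0].
Therefore the hidden value is 0.

Missing value = 0.


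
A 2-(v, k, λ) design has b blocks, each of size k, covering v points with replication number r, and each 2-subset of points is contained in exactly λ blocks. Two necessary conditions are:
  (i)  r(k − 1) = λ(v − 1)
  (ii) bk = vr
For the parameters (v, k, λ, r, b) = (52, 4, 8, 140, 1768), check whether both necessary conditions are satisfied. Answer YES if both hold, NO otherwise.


Condition (i): r(k − 1) = 140·3 = 420; λ(v − 1) = 8·51 = 408. Match? NO.
Condition (ii): bk = 1768·4 = 7072; vr = 52·140 = 7280. Match? NO.
Both conditions hold? NO.

NO


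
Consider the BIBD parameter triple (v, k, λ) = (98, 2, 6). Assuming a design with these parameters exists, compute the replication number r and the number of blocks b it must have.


Any 2-(v, k, λ) BIBD satisfies two necessary conditions:
  (i)  Each point sits in r blocks, and counting incidences through any fixed point gives r(k − 1) = λ(v − 1), so r = λ(v − 1)/(k − 1).
  (ii) Total incidences bk = vr, so b = vr/k.
Step 1: r = λ(v − 1)/(k − 1) = 6·(98 − 1)/(2 − 1) = 6·97/1 = 582/1 = 582.
Step 2: b = vr/k = 98·582/2 = 57036/2 = 28518.
Check integrality: r = 582 ∈ Z ✓, b = 28518 ∈ Z ✓.
(These identities are necessary conditions: they determine r and b for any design with these parameters, but do not by themselves prove that one exists.)

r = 582, b = 28518.


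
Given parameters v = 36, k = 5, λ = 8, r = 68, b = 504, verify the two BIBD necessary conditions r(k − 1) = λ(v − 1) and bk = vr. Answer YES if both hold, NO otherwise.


Condition (i): r(k − 1) = 68·4 = 272; λ(v − 1) = 8·35 = 280. Match? NO.
Condition (ii): bk = 504·5 = 2520; vr = 36·68 = 2448. Match? NO.
Both conditions hold? NO.

NO


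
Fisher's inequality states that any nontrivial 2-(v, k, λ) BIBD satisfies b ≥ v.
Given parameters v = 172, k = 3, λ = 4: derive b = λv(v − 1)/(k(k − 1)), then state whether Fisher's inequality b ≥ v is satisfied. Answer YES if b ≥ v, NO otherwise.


r = λ(v − 1)/(k − 1) = 4·171/2 = 342.
b = vr/k = 172·342/3 = 19608.
Fisher's inequality: b ≥ v ⇔ 19608 ≥ 172? YES.

YES


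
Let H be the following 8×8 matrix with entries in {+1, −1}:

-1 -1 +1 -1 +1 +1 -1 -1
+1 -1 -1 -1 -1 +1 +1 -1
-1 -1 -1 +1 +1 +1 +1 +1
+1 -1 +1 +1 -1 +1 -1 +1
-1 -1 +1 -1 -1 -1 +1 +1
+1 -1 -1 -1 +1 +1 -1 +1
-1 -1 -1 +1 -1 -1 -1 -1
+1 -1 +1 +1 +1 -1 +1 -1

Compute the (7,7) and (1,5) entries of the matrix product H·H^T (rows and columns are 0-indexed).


Row 1 of H: [1, -1, -1, -1, -1, 1, 1, -1].
Row 5 of H: [1, -1, -1, -1, 1, 1, -1, 1].
Row 7 of H: [1, -1, 1, 1, 1, -1, 1, -1].
(H·H^T)[7][7] = Σ_j H[7][j]·H[7][j] = (1)² + (-1)² + (1)² + (1)² + (1)² + (-1)² + (1)² + (-1)² = 1 + 1 + 1 + 1 + 1 + 1 + 1 + 1 = 8.
(H·H^T)[1][5] = Σ_j H[1][j]·H[5][j] = (1)·(1) + (-1)·(-1) + (-1)·(-1) + (-1)·(-1) + (-1)·(1) + (1)·(1) + (1)·(-1) + (-1)·(1) = 1 + 1 + 1 + 1 + -1 + 1 + -1 + -1 = 2.
Rows 1 and 5 are not orthogonal (dot product = 2 ≠ 0), so H is not a Hadamard matrix.

(7,7) entry = 8; (1,5) entry = 2.


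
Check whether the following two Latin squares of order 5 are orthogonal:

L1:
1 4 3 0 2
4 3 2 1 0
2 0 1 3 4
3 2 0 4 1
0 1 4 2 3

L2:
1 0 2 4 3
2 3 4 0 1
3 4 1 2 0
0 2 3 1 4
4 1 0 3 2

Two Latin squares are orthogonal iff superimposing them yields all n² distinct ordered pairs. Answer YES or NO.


Form the n² = 25 superimposed pairs (L1[i][j], L2[i][j]), row by row (rows and columns indexed from 0):
row 0: (1,1) (4,0) (3,2) (0,4) (2,3)
row 1: (4,2) (3,3) (2,4) (1,0) (0,1)
row 2: (2,3) (0,4) (1,1) (3,2) (4,0)
row 3: (3,0) (2,2) (0,3) (4,1) (1,4)
row 4: (0,4) (1,1) (4,0) (2,3) (3,2)
Orthogonality requires all 25 pairs distinct.
But the pair (2,3) repeats: cell (0,4) has L1 = 2, L2 = 3, and cell (2,0) has L1 = 2, L2 = 3.
A repeated pair means some other pair never occurs (only 15 distinct pairs out of 25), so the squares are not orthogonal.
Conclusion: NO.

NO


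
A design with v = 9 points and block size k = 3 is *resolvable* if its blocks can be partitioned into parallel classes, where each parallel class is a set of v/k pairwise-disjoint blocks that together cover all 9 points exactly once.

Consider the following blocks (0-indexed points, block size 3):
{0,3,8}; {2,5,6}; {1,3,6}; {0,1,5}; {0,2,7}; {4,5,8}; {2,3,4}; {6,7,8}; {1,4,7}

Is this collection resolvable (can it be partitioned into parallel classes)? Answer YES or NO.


v = 9, block size k = 3, number of blocks = 9.
For resolvability, blocks must partition into parallel classes of size v/k = 3.
Total blocks must therefore be a multiple of 3: 9 = 3·3 + 0 ⇒ divisible ✓.
Greedy packing gives 3 candidate class(es). Each should be a full parallel class (size 3, covers all 9 points).
  Class 1 (3 blocks): {0,3,8}; {2,5,6}; {1,4,7}. Points covered: [0, 1, 2, 3, 4, 5, 6, 7, 8].
  Class 2 (3 blocks): {1,3,6}; {0,2,7}; {4,5,8}. Points covered: [0, 1, 2, 3, 4, 5, 6, 7, 8].
  Class 3 (3 blocks): {0,1,5}; {2,3,4}; {6,7,8}. Points covered: [0, 1, 2, 3, 4, 5, 6, 7, 8].
All classes full (size 3)? YES. All classes cover every point? YES.
Resolvable? YES.

YES


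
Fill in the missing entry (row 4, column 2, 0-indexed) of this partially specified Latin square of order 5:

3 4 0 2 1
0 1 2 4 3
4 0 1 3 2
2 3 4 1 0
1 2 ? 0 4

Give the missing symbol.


Row 4 contains symbols [0, 1, 2, 4] — missing [3].
Column 2 contains symbols [0, 1, 2, 4] — missing [3].
The missing symbol must appear in both missing sets; intersection = [3].
Therefore the hidden value is 3.

Missing value = 3.


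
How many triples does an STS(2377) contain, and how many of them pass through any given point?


An STS(v) is a 2-(v, 3, 1) BIBD: block size k = 3, λ = 1.
Replication: r(k − 1) = λ(v − 1) ⇒ r·2 = 2377 − 1 = 2376 ⇒ r = 1188.
Block count: bk = vr ⇒ b·3 = 2377·1188 = 2823876 ⇒ b = 941292.
(Check via b = v(v − 1)/6 = 2377·2376/6 = 5647752/6 = 941292.)

r = 1188, b = 941292.


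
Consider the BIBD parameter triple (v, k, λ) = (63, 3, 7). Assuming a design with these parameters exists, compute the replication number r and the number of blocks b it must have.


Any 2-(v, k, λ) BIBD satisfies two necessary conditions:
  (i)  Each point sits in r blocks, and counting incidences through any fixed point gives r(k − 1) = λ(v − 1), so r = λ(v − 1)/(k − 1).
  (ii) Total incidences bk = vr, so b = vr/k.
Step 1: r = λ(v − 1)/(k − 1) = 7·(63 − 1)/(3 − 1) = 7·62/2 = 434/2 = 217.
Step 2: b = vr/k = 63·217/3 = 13671/3 = 4557.
Check integrality: r = 217 ∈ Z ✓, b = 4557 ∈ Z ✓.
(These identities are necessary conditions: they determine r and b for any design with these parameters, but do not by themselves prove that one exists.)

r = 217, b = 4557.


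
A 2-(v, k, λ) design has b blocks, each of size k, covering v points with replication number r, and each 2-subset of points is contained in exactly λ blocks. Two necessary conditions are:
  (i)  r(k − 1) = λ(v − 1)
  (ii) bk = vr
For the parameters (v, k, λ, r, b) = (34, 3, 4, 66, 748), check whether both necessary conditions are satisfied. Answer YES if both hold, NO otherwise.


Condition (i): r(k − 1) = 66·2 = 132; λ(v − 1) = 4·33 = 132. Match? YES.
Condition (ii): bk = 748·3 = 2244; vr = 34·66 = 2244. Match? YES.
Both conditions hold? YES.

YES


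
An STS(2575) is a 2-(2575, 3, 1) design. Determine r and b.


An STS(v) is a 2-(v, 3, 1) BIBD: block size k = 3, λ = 1.
Replication: r(k − 1) = λ(v − 1) ⇒ r·2 = 2575 − 1 = 2574 ⇒ r = 1287.
Block count: b = v(v − 1)/6 = 2575·2574/6 = 6628050/6 = 1104675.

r = 1287, b = 1104675.


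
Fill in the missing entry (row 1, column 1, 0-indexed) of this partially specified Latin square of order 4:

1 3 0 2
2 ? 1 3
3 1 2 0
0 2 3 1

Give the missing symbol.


Row 1 contains symbols [1, 2, 3] — missing [0].
Column 1 contains symbols [1, 2, 3] — missing [0].
The missing symbol must appear in both missing sets; intersection = [0].
Therefore the hidden value is 0.

Missing value = 0.


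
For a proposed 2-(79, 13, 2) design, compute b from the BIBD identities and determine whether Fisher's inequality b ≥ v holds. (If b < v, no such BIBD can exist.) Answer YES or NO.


r = λ(v − 1)/(k − 1) = 2·78/12 = 13.
b = vr/k = 79·13/13 = 79.
Fisher's inequality: b ≥ v ⇔ 79 ≥ 79? YES.

YES


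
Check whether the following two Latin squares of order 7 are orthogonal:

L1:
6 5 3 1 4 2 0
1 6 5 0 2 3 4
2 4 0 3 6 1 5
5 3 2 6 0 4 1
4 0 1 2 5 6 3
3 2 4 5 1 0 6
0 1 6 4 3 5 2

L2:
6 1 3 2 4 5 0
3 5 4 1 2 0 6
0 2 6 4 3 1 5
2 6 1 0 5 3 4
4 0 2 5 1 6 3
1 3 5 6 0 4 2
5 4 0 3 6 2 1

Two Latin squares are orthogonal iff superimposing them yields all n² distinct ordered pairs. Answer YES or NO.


Form the n² = 49 superimposed pairs (L1[i][j], L2[i][j]), row by row (rows and columns indexed from 0):
row 0: (6,6) (5,1) (3,3) (1,2) (4,4) (2,5) (0,0)
row 1: (1,3) (6,5) (5,4) (0,1) (2,2) (3,0) (4,6)
row 2: (2,0) (4,2) (0,6) (3,4) (6,3) (1,1) (5,5)
row 3: (5,2) (3,6) (2,1) (6,0) (0,5) (4,3) (1,4)
row 4: (4,4) (0,0) (1,2) (2,5) (5,1) (6,6) (3,3)
row 5: (3,1) (2,3) (4,5) (5,6) (1,0) (0,4) (6,2)
row 6: (0,5) (1,4) (6,0) (4,3) (3,6) (5,2) (2,1)
Orthogonality requires all 49 pairs distinct.
But the pair (4,4) repeats: cell (0,4) has L1 = 4, L2 = 4, and cell (4,0) has L1 = 4, L2 = 4.
A repeated pair means some other pair never occurs (only 35 distinct pairs out of 49), so the squares are not orthogonal.
Conclusion: NO.

NO


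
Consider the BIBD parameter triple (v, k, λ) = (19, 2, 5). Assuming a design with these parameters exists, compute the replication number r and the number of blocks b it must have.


Any 2-(v, k, λ) BIBD satisfies two necessary conditions:
  (i)  Each point sits in r blocks, and counting incidences through any fixed point gives r(k − 1) = λ(v − 1), so r = λ(v − 1)/(k − 1).
  (ii) Total incidences bk = vr, so b = vr/k.
Step 1: r = λ(v − 1)/(k − 1) = 5·(19 − 1)/(2 − 1) = 5·18/1 = 90/1 = 90.
Step 2: b = vr/k = 19·90/2 = 1710/2 = 855.
Check integrality: r = 90 ∈ Z ✓, b = 855 ∈ Z ✓.
(These identities are necessary conditions: they determine r and b for any design with these parameters, but do not by themselves prove that one exists.)

r = 90, b = 855.


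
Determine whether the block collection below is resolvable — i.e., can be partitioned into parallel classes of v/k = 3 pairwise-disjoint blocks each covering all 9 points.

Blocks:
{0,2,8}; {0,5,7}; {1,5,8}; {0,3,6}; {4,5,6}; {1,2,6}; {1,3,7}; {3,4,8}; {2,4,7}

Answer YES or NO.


v = 9, block size k = 3, number of blocks = 9.
For resolvability, blocks must partition into parallel classes of size v/k = 3.
Total blocks must therefore be a multiple of 3: 9 = 3·3 + 0 ⇒ divisible ✓.
Greedy packing gives 3 candidate class(es). Each should be a full parallel class (size 3, covers all 9 points).
  Class 1 (3 blocks): {0,2,8}; {4,5,6}; {1,3,7}. Points covered: [0, 1, 2, 3, 4, 5, 6, 7, 8].
  Class 2 (3 blocks): {0,5,7}; {1,2,6}; {3,4,8}. Points covered: [0, 1, 2, 3, 4, 5, 6, 7, 8].
  Class 3 (3 blocks): {1,5,8}; {0,3,6}; {2,4,7}. Points covered: [0, 1, 2, 3, 4, 5, 6, 7, 8].
All classes full (size 3)? YES. All classes cover every point? YES.
Resolvable? YES.

YES
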